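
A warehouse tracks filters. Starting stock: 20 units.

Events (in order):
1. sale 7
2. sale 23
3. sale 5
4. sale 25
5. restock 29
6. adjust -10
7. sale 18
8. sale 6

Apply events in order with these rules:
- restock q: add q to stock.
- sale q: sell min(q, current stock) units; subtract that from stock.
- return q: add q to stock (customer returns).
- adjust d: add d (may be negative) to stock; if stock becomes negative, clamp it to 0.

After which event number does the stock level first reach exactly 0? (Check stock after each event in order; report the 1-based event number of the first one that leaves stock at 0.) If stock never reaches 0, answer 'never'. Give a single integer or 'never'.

Processing events:
Start: stock = 20
  Event 1 (sale 7): sell min(7,20)=7. stock: 20 - 7 = 13. total_sold = 7
  Event 2 (sale 23): sell min(23,13)=13. stock: 13 - 13 = 0. total_sold = 20
  Event 3 (sale 5): sell min(5,0)=0. stock: 0 - 0 = 0. total_sold = 20
  Event 4 (sale 25): sell min(25,0)=0. stock: 0 - 0 = 0. total_sold = 20
  Event 5 (restock 29): 0 + 29 = 29
  Event 6 (adjust -10): 29 + -10 = 19
  Event 7 (sale 18): sell min(18,19)=18. stock: 19 - 18 = 1. total_sold = 38
  Event 8 (sale 6): sell min(6,1)=1. stock: 1 - 1 = 0. total_sold = 39
Final: stock = 0, total_sold = 39

First zero at event 2.

Answer: 2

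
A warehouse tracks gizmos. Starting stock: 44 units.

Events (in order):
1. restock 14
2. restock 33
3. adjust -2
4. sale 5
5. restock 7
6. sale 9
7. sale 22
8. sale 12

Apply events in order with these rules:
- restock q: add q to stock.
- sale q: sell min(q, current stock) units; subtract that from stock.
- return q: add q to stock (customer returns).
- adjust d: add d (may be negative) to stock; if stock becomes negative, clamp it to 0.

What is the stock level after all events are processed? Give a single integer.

Answer: 48

Derivation:
Processing events:
Start: stock = 44
  Event 1 (restock 14): 44 + 14 = 58
  Event 2 (restock 33): 58 + 33 = 91
  Event 3 (adjust -2): 91 + -2 = 89
  Event 4 (sale 5): sell min(5,89)=5. stock: 89 - 5 = 84. total_sold = 5
  Event 5 (restock 7): 84 + 7 = 91
  Event 6 (sale 9): sell min(9,91)=9. stock: 91 - 9 = 82. total_sold = 14
  Event 7 (sale 22): sell min(22,82)=22. stock: 82 - 22 = 60. total_sold = 36
  Event 8 (sale 12): sell min(12,60)=12. stock: 60 - 12 = 48. total_sold = 48
Final: stock = 48, total_sold = 48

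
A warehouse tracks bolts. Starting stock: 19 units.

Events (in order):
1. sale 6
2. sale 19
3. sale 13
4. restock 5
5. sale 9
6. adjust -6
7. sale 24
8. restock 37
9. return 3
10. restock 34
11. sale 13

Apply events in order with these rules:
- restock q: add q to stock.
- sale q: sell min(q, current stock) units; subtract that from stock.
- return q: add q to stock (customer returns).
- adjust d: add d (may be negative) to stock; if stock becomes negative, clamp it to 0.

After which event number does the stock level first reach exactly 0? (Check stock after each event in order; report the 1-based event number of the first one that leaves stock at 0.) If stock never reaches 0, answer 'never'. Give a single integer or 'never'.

Processing events:
Start: stock = 19
  Event 1 (sale 6): sell min(6,19)=6. stock: 19 - 6 = 13. total_sold = 6
  Event 2 (sale 19): sell min(19,13)=13. stock: 13 - 13 = 0. total_sold = 19
  Event 3 (sale 13): sell min(13,0)=0. stock: 0 - 0 = 0. total_sold = 19
  Event 4 (restock 5): 0 + 5 = 5
  Event 5 (sale 9): sell min(9,5)=5. stock: 5 - 5 = 0. total_sold = 24
  Event 6 (adjust -6): 0 + -6 = 0 (clamped to 0)
  Event 7 (sale 24): sell min(24,0)=0. stock: 0 - 0 = 0. total_sold = 24
  Event 8 (restock 37): 0 + 37 = 37
  Event 9 (return 3): 37 + 3 = 40
  Event 10 (restock 34): 40 + 34 = 74
  Event 11 (sale 13): sell min(13,74)=13. stock: 74 - 13 = 61. total_sold = 37
Final: stock = 61, total_sold = 37

First zero at event 2.

Answer: 2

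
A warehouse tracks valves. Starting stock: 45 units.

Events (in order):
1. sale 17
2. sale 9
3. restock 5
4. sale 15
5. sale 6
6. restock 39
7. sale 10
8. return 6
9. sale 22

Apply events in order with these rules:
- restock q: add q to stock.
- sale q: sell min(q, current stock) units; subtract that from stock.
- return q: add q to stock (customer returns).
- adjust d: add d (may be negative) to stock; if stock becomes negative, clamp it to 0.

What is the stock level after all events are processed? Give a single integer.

Answer: 16

Derivation:
Processing events:
Start: stock = 45
  Event 1 (sale 17): sell min(17,45)=17. stock: 45 - 17 = 28. total_sold = 17
  Event 2 (sale 9): sell min(9,28)=9. stock: 28 - 9 = 19. total_sold = 26
  Event 3 (restock 5): 19 + 5 = 24
  Event 4 (sale 15): sell min(15,24)=15. stock: 24 - 15 = 9. total_sold = 41
  Event 5 (sale 6): sell min(6,9)=6. stock: 9 - 6 = 3. total_sold = 47
  Event 6 (restock 39): 3 + 39 = 42
  Event 7 (sale 10): sell min(10,42)=10. stock: 42 - 10 = 32. total_sold = 57
  Event 8 (return 6): 32 + 6 = 38
  Event 9 (sale 22): sell min(22,38)=22. stock: 38 - 22 = 16. total_sold = 79
Final: stock = 16, total_sold = 79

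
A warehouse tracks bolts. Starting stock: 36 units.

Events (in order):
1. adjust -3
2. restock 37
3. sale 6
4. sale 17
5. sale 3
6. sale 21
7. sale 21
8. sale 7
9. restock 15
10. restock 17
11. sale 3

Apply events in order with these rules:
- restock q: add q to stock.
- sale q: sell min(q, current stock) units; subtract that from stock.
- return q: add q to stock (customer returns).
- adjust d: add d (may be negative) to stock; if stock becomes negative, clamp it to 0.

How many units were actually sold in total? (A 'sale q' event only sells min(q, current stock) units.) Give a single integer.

Answer: 73

Derivation:
Processing events:
Start: stock = 36
  Event 1 (adjust -3): 36 + -3 = 33
  Event 2 (restock 37): 33 + 37 = 70
  Event 3 (sale 6): sell min(6,70)=6. stock: 70 - 6 = 64. total_sold = 6
  Event 4 (sale 17): sell min(17,64)=17. stock: 64 - 17 = 47. total_sold = 23
  Event 5 (sale 3): sell min(3,47)=3. stock: 47 - 3 = 44. total_sold = 26
  Event 6 (sale 21): sell min(21,44)=21. stock: 44 - 21 = 23. total_sold = 47
  Event 7 (sale 21): sell min(21,23)=21. stock: 23 - 21 = 2. total_sold = 68
  Event 8 (sale 7): sell min(7,2)=2. stock: 2 - 2 = 0. total_sold = 70
  Event 9 (restock 15): 0 + 15 = 15
  Event 10 (restock 17): 15 + 17 = 32
  Event 11 (sale 3): sell min(3,32)=3. stock: 32 - 3 = 29. total_sold = 73
Final: stock = 29, total_sold = 73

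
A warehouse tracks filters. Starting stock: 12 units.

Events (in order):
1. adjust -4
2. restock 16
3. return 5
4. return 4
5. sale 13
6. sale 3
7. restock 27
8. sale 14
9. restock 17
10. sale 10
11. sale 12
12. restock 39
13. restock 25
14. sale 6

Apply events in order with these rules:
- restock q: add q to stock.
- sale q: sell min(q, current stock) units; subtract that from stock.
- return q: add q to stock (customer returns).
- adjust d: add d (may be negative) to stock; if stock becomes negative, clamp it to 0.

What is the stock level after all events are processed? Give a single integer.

Answer: 83

Derivation:
Processing events:
Start: stock = 12
  Event 1 (adjust -4): 12 + -4 = 8
  Event 2 (restock 16): 8 + 16 = 24
  Event 3 (return 5): 24 + 5 = 29
  Event 4 (return 4): 29 + 4 = 33
  Event 5 (sale 13): sell min(13,33)=13. stock: 33 - 13 = 20. total_sold = 13
  Event 6 (sale 3): sell min(3,20)=3. stock: 20 - 3 = 17. total_sold = 16
  Event 7 (restock 27): 17 + 27 = 44
  Event 8 (sale 14): sell min(14,44)=14. stock: 44 - 14 = 30. total_sold = 30
  Event 9 (restock 17): 30 + 17 = 47
  Event 10 (sale 10): sell min(10,47)=10. stock: 47 - 10 = 37. total_sold = 40
  Event 11 (sale 12): sell min(12,37)=12. stock: 37 - 12 = 25. total_sold = 52
  Event 12 (restock 39): 25 + 39 = 64
  Event 13 (restock 25): 64 + 25 = 89
  Event 14 (sale 6): sell min(6,89)=6. stock: 89 - 6 = 83. total_sold = 58
Final: stock = 83, total_sold = 58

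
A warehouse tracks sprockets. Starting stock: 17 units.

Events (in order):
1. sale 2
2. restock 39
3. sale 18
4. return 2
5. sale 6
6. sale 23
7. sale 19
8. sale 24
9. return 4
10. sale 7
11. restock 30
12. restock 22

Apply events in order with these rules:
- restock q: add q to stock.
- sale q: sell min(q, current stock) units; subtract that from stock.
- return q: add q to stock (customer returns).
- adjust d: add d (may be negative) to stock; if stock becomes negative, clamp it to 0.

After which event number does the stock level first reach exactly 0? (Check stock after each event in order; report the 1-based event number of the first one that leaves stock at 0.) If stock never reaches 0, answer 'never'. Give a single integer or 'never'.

Answer: 7

Derivation:
Processing events:
Start: stock = 17
  Event 1 (sale 2): sell min(2,17)=2. stock: 17 - 2 = 15. total_sold = 2
  Event 2 (restock 39): 15 + 39 = 54
  Event 3 (sale 18): sell min(18,54)=18. stock: 54 - 18 = 36. total_sold = 20
  Event 4 (return 2): 36 + 2 = 38
  Event 5 (sale 6): sell min(6,38)=6. stock: 38 - 6 = 32. total_sold = 26
  Event 6 (sale 23): sell min(23,32)=23. stock: 32 - 23 = 9. total_sold = 49
  Event 7 (sale 19): sell min(19,9)=9. stock: 9 - 9 = 0. total_sold = 58
  Event 8 (sale 24): sell min(24,0)=0. stock: 0 - 0 = 0. total_sold = 58
  Event 9 (return 4): 0 + 4 = 4
  Event 10 (sale 7): sell min(7,4)=4. stock: 4 - 4 = 0. total_sold = 62
  Event 11 (restock 30): 0 + 30 = 30
  Event 12 (restock 22): 30 + 22 = 52
Final: stock = 52, total_sold = 62

First zero at event 7.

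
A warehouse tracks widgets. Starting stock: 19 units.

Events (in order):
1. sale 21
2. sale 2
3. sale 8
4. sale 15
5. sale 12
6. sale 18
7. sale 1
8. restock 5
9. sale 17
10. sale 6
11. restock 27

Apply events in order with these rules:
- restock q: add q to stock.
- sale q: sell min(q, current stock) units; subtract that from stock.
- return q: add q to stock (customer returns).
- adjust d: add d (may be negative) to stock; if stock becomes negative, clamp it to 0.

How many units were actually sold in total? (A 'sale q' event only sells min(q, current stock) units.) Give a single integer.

Processing events:
Start: stock = 19
  Event 1 (sale 21): sell min(21,19)=19. stock: 19 - 19 = 0. total_sold = 19
  Event 2 (sale 2): sell min(2,0)=0. stock: 0 - 0 = 0. total_sold = 19
  Event 3 (sale 8): sell min(8,0)=0. stock: 0 - 0 = 0. total_sold = 19
  Event 4 (sale 15): sell min(15,0)=0. stock: 0 - 0 = 0. total_sold = 19
  Event 5 (sale 12): sell min(12,0)=0. stock: 0 - 0 = 0. total_sold = 19
  Event 6 (sale 18): sell min(18,0)=0. stock: 0 - 0 = 0. total_sold = 19
  Event 7 (sale 1): sell min(1,0)=0. stock: 0 - 0 = 0. total_sold = 19
  Event 8 (restock 5): 0 + 5 = 5
  Event 9 (sale 17): sell min(17,5)=5. stock: 5 - 5 = 0. total_sold = 24
  Event 10 (sale 6): sell min(6,0)=0. stock: 0 - 0 = 0. total_sold = 24
  Event 11 (restock 27): 0 + 27 = 27
Final: stock = 27, total_sold = 24

Answer: 24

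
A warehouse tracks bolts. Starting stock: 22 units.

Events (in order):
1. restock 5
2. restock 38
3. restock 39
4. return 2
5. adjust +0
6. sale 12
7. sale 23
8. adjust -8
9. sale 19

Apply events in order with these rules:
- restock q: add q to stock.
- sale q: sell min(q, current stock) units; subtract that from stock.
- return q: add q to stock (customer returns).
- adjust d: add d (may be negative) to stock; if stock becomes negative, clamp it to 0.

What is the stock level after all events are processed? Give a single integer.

Processing events:
Start: stock = 22
  Event 1 (restock 5): 22 + 5 = 27
  Event 2 (restock 38): 27 + 38 = 65
  Event 3 (restock 39): 65 + 39 = 104
  Event 4 (return 2): 104 + 2 = 106
  Event 5 (adjust +0): 106 + 0 = 106
  Event 6 (sale 12): sell min(12,106)=12. stock: 106 - 12 = 94. total_sold = 12
  Event 7 (sale 23): sell min(23,94)=23. stock: 94 - 23 = 71. total_sold = 35
  Event 8 (adjust -8): 71 + -8 = 63
  Event 9 (sale 19): sell min(19,63)=19. stock: 63 - 19 = 44. total_sold = 54
Final: stock = 44, total_sold = 54

Answer: 44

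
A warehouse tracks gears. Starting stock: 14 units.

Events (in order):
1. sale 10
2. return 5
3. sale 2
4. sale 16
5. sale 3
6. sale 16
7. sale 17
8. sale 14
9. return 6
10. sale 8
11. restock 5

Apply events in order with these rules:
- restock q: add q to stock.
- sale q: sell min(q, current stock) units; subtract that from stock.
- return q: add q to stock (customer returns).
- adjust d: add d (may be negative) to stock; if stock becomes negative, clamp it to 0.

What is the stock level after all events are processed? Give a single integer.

Processing events:
Start: stock = 14
  Event 1 (sale 10): sell min(10,14)=10. stock: 14 - 10 = 4. total_sold = 10
  Event 2 (return 5): 4 + 5 = 9
  Event 3 (sale 2): sell min(2,9)=2. stock: 9 - 2 = 7. total_sold = 12
  Event 4 (sale 16): sell min(16,7)=7. stock: 7 - 7 = 0. total_sold = 19
  Event 5 (sale 3): sell min(3,0)=0. stock: 0 - 0 = 0. total_sold = 19
  Event 6 (sale 16): sell min(16,0)=0. stock: 0 - 0 = 0. total_sold = 19
  Event 7 (sale 17): sell min(17,0)=0. stock: 0 - 0 = 0. total_sold = 19
  Event 8 (sale 14): sell min(14,0)=0. stock: 0 - 0 = 0. total_sold = 19
  Event 9 (return 6): 0 + 6 = 6
  Event 10 (sale 8): sell min(8,6)=6. stock: 6 - 6 = 0. total_sold = 25
  Event 11 (restock 5): 0 + 5 = 5
Final: stock = 5, total_sold = 25

Answer: 5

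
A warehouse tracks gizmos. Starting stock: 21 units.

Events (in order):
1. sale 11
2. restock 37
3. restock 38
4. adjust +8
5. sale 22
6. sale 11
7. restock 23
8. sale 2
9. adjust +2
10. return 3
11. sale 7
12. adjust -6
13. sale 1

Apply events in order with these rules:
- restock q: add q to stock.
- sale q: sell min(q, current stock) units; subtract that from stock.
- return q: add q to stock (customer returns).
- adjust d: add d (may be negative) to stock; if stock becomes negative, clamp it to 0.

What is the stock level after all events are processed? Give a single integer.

Answer: 72

Derivation:
Processing events:
Start: stock = 21
  Event 1 (sale 11): sell min(11,21)=11. stock: 21 - 11 = 10. total_sold = 11
  Event 2 (restock 37): 10 + 37 = 47
  Event 3 (restock 38): 47 + 38 = 85
  Event 4 (adjust +8): 85 + 8 = 93
  Event 5 (sale 22): sell min(22,93)=22. stock: 93 - 22 = 71. total_sold = 33
  Event 6 (sale 11): sell min(11,71)=11. stock: 71 - 11 = 60. total_sold = 44
  Event 7 (restock 23): 60 + 23 = 83
  Event 8 (sale 2): sell min(2,83)=2. stock: 83 - 2 = 81. total_sold = 46
  Event 9 (adjust +2): 81 + 2 = 83
  Event 10 (return 3): 83 + 3 = 86
  Event 11 (sale 7): sell min(7,86)=7. stock: 86 - 7 = 79. total_sold = 53
  Event 12 (adjust -6): 79 + -6 = 73
  Event 13 (sale 1): sell min(1,73)=1. stock: 73 - 1 = 72. total_sold = 54
Final: stock = 72, total_sold = 54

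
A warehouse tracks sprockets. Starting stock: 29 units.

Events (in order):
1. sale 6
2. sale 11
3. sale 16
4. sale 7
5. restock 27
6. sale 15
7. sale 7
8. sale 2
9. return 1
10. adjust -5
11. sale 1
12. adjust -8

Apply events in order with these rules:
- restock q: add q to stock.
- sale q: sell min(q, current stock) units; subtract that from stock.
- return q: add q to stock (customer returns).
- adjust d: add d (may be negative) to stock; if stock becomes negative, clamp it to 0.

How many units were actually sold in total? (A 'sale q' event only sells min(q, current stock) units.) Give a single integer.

Processing events:
Start: stock = 29
  Event 1 (sale 6): sell min(6,29)=6. stock: 29 - 6 = 23. total_sold = 6
  Event 2 (sale 11): sell min(11,23)=11. stock: 23 - 11 = 12. total_sold = 17
  Event 3 (sale 16): sell min(16,12)=12. stock: 12 - 12 = 0. total_sold = 29
  Event 4 (sale 7): sell min(7,0)=0. stock: 0 - 0 = 0. total_sold = 29
  Event 5 (restock 27): 0 + 27 = 27
  Event 6 (sale 15): sell min(15,27)=15. stock: 27 - 15 = 12. total_sold = 44
  Event 7 (sale 7): sell min(7,12)=7. stock: 12 - 7 = 5. total_sold = 51
  Event 8 (sale 2): sell min(2,5)=2. stock: 5 - 2 = 3. total_sold = 53
  Event 9 (return 1): 3 + 1 = 4
  Event 10 (adjust -5): 4 + -5 = 0 (clamped to 0)
  Event 11 (sale 1): sell min(1,0)=0. stock: 0 - 0 = 0. total_sold = 53
  Event 12 (adjust -8): 0 + -8 = 0 (clamped to 0)
Final: stock = 0, total_sold = 53

Answer: 53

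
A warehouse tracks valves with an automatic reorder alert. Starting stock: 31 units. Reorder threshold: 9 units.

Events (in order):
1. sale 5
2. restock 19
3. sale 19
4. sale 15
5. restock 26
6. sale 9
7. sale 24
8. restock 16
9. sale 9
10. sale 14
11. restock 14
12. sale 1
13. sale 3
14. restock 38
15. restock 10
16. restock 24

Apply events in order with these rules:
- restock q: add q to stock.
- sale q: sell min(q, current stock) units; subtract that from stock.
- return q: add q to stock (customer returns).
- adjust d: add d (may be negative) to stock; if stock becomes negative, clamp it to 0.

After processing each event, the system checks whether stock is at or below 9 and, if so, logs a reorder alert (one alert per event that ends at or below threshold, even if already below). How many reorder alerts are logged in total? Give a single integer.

Processing events:
Start: stock = 31
  Event 1 (sale 5): sell min(5,31)=5. stock: 31 - 5 = 26. total_sold = 5
  Event 2 (restock 19): 26 + 19 = 45
  Event 3 (sale 19): sell min(19,45)=19. stock: 45 - 19 = 26. total_sold = 24
  Event 4 (sale 15): sell min(15,26)=15. stock: 26 - 15 = 11. total_sold = 39
  Event 5 (restock 26): 11 + 26 = 37
  Event 6 (sale 9): sell min(9,37)=9. stock: 37 - 9 = 28. total_sold = 48
  Event 7 (sale 24): sell min(24,28)=24. stock: 28 - 24 = 4. total_sold = 72
  Event 8 (restock 16): 4 + 16 = 20
  Event 9 (sale 9): sell min(9,20)=9. stock: 20 - 9 = 11. total_sold = 81
  Event 10 (sale 14): sell min(14,11)=11. stock: 11 - 11 = 0. total_sold = 92
  Event 11 (restock 14): 0 + 14 = 14
  Event 12 (sale 1): sell min(1,14)=1. stock: 14 - 1 = 13. total_sold = 93
  Event 13 (sale 3): sell min(3,13)=3. stock: 13 - 3 = 10. total_sold = 96
  Event 14 (restock 38): 10 + 38 = 48
  Event 15 (restock 10): 48 + 10 = 58
  Event 16 (restock 24): 58 + 24 = 82
Final: stock = 82, total_sold = 96

Checking against threshold 9:
  After event 1: stock=26 > 9
  After event 2: stock=45 > 9
  After event 3: stock=26 > 9
  After event 4: stock=11 > 9
  After event 5: stock=37 > 9
  After event 6: stock=28 > 9
  After event 7: stock=4 <= 9 -> ALERT
  After event 8: stock=20 > 9
  After event 9: stock=11 > 9
  After event 10: stock=0 <= 9 -> ALERT
  After event 11: stock=14 > 9
  After event 12: stock=13 > 9
  After event 13: stock=10 > 9
  After event 14: stock=48 > 9
  After event 15: stock=58 > 9
  After event 16: stock=82 > 9
Alert events: [7, 10]. Count = 2

Answer: 2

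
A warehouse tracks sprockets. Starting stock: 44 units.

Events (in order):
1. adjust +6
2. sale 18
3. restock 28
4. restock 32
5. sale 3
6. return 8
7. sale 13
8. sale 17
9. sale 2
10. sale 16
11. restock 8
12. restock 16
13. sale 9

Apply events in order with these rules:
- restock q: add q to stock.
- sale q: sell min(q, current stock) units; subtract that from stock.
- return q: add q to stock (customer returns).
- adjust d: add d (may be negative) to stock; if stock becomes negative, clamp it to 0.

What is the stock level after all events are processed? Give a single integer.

Answer: 64

Derivation:
Processing events:
Start: stock = 44
  Event 1 (adjust +6): 44 + 6 = 50
  Event 2 (sale 18): sell min(18,50)=18. stock: 50 - 18 = 32. total_sold = 18
  Event 3 (restock 28): 32 + 28 = 60
  Event 4 (restock 32): 60 + 32 = 92
  Event 5 (sale 3): sell min(3,92)=3. stock: 92 - 3 = 89. total_sold = 21
  Event 6 (return 8): 89 + 8 = 97
  Event 7 (sale 13): sell min(13,97)=13. stock: 97 - 13 = 84. total_sold = 34
  Event 8 (sale 17): sell min(17,84)=17. stock: 84 - 17 = 67. total_sold = 51
  Event 9 (sale 2): sell min(2,67)=2. stock: 67 - 2 = 65. total_sold = 53
  Event 10 (sale 16): sell min(16,65)=16. stock: 65 - 16 = 49. total_sold = 69
  Event 11 (restock 8): 49 + 8 = 57
  Event 12 (restock 16): 57 + 16 = 73
  Event 13 (sale 9): sell min(9,73)=9. stock: 73 - 9 = 64. total_sold = 78
Final: stock = 64, total_sold = 78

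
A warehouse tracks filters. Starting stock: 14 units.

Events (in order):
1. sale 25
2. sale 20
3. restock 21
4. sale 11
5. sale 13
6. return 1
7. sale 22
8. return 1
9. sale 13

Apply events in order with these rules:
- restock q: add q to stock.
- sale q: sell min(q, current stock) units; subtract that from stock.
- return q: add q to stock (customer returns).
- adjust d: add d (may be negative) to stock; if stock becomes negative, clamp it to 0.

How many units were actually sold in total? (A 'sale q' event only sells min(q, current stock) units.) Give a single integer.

Answer: 37

Derivation:
Processing events:
Start: stock = 14
  Event 1 (sale 25): sell min(25,14)=14. stock: 14 - 14 = 0. total_sold = 14
  Event 2 (sale 20): sell min(20,0)=0. stock: 0 - 0 = 0. total_sold = 14
  Event 3 (restock 21): 0 + 21 = 21
  Event 4 (sale 11): sell min(11,21)=11. stock: 21 - 11 = 10. total_sold = 25
  Event 5 (sale 13): sell min(13,10)=10. stock: 10 - 10 = 0. total_sold = 35
  Event 6 (return 1): 0 + 1 = 1
  Event 7 (sale 22): sell min(22,1)=1. stock: 1 - 1 = 0. total_sold = 36
  Event 8 (return 1): 0 + 1 = 1
  Event 9 (sale 13): sell min(13,1)=1. stock: 1 - 1 = 0. total_sold = 37
Final: stock = 0, total_sold = 37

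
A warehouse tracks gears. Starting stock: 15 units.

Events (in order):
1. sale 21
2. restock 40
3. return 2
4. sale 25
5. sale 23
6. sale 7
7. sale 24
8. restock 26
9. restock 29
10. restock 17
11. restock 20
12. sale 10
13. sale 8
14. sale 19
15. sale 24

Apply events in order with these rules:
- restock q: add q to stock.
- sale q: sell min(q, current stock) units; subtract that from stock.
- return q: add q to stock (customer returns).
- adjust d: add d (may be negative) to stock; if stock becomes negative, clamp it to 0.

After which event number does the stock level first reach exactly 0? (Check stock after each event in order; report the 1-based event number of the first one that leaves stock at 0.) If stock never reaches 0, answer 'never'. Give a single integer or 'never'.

Processing events:
Start: stock = 15
  Event 1 (sale 21): sell min(21,15)=15. stock: 15 - 15 = 0. total_sold = 15
  Event 2 (restock 40): 0 + 40 = 40
  Event 3 (return 2): 40 + 2 = 42
  Event 4 (sale 25): sell min(25,42)=25. stock: 42 - 25 = 17. total_sold = 40
  Event 5 (sale 23): sell min(23,17)=17. stock: 17 - 17 = 0. total_sold = 57
  Event 6 (sale 7): sell min(7,0)=0. stock: 0 - 0 = 0. total_sold = 57
  Event 7 (sale 24): sell min(24,0)=0. stock: 0 - 0 = 0. total_sold = 57
  Event 8 (restock 26): 0 + 26 = 26
  Event 9 (restock 29): 26 + 29 = 55
  Event 10 (restock 17): 55 + 17 = 72
  Event 11 (restock 20): 72 + 20 = 92
  Event 12 (sale 10): sell min(10,92)=10. stock: 92 - 10 = 82. total_sold = 67
  Event 13 (sale 8): sell min(8,82)=8. stock: 82 - 8 = 74. total_sold = 75
  Event 14 (sale 19): sell min(19,74)=19. stock: 74 - 19 = 55. total_sold = 94
  Event 15 (sale 24): sell min(24,55)=24. stock: 55 - 24 = 31. total_sold = 118
Final: stock = 31, total_sold = 118

First zero at event 1.

Answer: 1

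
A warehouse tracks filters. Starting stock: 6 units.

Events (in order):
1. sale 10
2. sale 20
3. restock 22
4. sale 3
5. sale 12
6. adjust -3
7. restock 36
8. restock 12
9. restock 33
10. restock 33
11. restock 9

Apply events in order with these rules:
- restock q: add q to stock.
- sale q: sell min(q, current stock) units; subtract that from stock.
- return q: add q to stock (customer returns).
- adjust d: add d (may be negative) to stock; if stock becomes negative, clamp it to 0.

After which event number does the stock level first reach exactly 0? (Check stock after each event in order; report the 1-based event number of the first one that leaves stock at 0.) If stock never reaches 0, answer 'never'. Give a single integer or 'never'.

Answer: 1

Derivation:
Processing events:
Start: stock = 6
  Event 1 (sale 10): sell min(10,6)=6. stock: 6 - 6 = 0. total_sold = 6
  Event 2 (sale 20): sell min(20,0)=0. stock: 0 - 0 = 0. total_sold = 6
  Event 3 (restock 22): 0 + 22 = 22
  Event 4 (sale 3): sell min(3,22)=3. stock: 22 - 3 = 19. total_sold = 9
  Event 5 (sale 12): sell min(12,19)=12. stock: 19 - 12 = 7. total_sold = 21
  Event 6 (adjust -3): 7 + -3 = 4
  Event 7 (restock 36): 4 + 36 = 40
  Event 8 (restock 12): 40 + 12 = 52
  Event 9 (restock 33): 52 + 33 = 85
  Event 10 (restock 33): 85 + 33 = 118
  Event 11 (restock 9): 118 + 9 = 127
Final: stock = 127, total_sold = 21

First zero at event 1.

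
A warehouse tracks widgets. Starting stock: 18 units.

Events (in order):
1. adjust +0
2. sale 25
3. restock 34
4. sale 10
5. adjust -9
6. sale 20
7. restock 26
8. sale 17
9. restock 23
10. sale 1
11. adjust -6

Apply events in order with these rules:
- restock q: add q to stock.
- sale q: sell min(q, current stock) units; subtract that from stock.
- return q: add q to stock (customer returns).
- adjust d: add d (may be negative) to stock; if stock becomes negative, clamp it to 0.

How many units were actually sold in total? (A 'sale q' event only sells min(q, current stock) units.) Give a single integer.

Processing events:
Start: stock = 18
  Event 1 (adjust +0): 18 + 0 = 18
  Event 2 (sale 25): sell min(25,18)=18. stock: 18 - 18 = 0. total_sold = 18
  Event 3 (restock 34): 0 + 34 = 34
  Event 4 (sale 10): sell min(10,34)=10. stock: 34 - 10 = 24. total_sold = 28
  Event 5 (adjust -9): 24 + -9 = 15
  Event 6 (sale 20): sell min(20,15)=15. stock: 15 - 15 = 0. total_sold = 43
  Event 7 (restock 26): 0 + 26 = 26
  Event 8 (sale 17): sell min(17,26)=17. stock: 26 - 17 = 9. total_sold = 60
  Event 9 (restock 23): 9 + 23 = 32
  Event 10 (sale 1): sell min(1,32)=1. stock: 32 - 1 = 31. total_sold = 61
  Event 11 (adjust -6): 31 + -6 = 25
Final: stock = 25, total_sold = 61

Answer: 61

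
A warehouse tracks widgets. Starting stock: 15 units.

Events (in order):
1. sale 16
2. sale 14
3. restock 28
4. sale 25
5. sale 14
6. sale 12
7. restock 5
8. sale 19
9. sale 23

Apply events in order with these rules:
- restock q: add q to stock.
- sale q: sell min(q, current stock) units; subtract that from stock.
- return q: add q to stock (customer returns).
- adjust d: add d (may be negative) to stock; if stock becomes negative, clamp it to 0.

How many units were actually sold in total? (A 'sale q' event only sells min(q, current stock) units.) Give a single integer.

Processing events:
Start: stock = 15
  Event 1 (sale 16): sell min(16,15)=15. stock: 15 - 15 = 0. total_sold = 15
  Event 2 (sale 14): sell min(14,0)=0. stock: 0 - 0 = 0. total_sold = 15
  Event 3 (restock 28): 0 + 28 = 28
  Event 4 (sale 25): sell min(25,28)=25. stock: 28 - 25 = 3. total_sold = 40
  Event 5 (sale 14): sell min(14,3)=3. stock: 3 - 3 = 0. total_sold = 43
  Event 6 (sale 12): sell min(12,0)=0. stock: 0 - 0 = 0. total_sold = 43
  Event 7 (restock 5): 0 + 5 = 5
  Event 8 (sale 19): sell min(19,5)=5. stock: 5 - 5 = 0. total_sold = 48
  Event 9 (sale 23): sell min(23,0)=0. stock: 0 - 0 = 0. total_sold = 48
Final: stock = 0, total_sold = 48

Answer: 48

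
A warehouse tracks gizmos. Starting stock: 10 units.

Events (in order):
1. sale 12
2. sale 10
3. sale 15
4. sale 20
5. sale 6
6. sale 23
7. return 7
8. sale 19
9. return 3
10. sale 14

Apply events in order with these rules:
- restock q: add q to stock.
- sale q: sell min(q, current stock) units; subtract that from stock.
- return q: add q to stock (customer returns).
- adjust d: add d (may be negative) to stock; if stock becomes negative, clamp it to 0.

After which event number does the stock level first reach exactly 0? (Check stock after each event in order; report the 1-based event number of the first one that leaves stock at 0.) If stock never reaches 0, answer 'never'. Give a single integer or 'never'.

Processing events:
Start: stock = 10
  Event 1 (sale 12): sell min(12,10)=10. stock: 10 - 10 = 0. total_sold = 10
  Event 2 (sale 10): sell min(10,0)=0. stock: 0 - 0 = 0. total_sold = 10
  Event 3 (sale 15): sell min(15,0)=0. stock: 0 - 0 = 0. total_sold = 10
  Event 4 (sale 20): sell min(20,0)=0. stock: 0 - 0 = 0. total_sold = 10
  Event 5 (sale 6): sell min(6,0)=0. stock: 0 - 0 = 0. total_sold = 10
  Event 6 (sale 23): sell min(23,0)=0. stock: 0 - 0 = 0. total_sold = 10
  Event 7 (return 7): 0 + 7 = 7
  Event 8 (sale 19): sell min(19,7)=7. stock: 7 - 7 = 0. total_sold = 17
  Event 9 (return 3): 0 + 3 = 3
  Event 10 (sale 14): sell min(14,3)=3. stock: 3 - 3 = 0. total_sold = 20
Final: stock = 0, total_sold = 20

First zero at event 1.

Answer: 1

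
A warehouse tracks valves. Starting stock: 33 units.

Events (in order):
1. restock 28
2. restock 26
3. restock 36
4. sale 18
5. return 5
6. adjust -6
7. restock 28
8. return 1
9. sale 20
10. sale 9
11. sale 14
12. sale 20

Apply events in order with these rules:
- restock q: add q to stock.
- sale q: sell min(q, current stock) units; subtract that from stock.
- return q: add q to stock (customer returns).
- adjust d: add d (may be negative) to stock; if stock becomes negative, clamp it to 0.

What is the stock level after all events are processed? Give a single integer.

Processing events:
Start: stock = 33
  Event 1 (restock 28): 33 + 28 = 61
  Event 2 (restock 26): 61 + 26 = 87
  Event 3 (restock 36): 87 + 36 = 123
  Event 4 (sale 18): sell min(18,123)=18. stock: 123 - 18 = 105. total_sold = 18
  Event 5 (return 5): 105 + 5 = 110
  Event 6 (adjust -6): 110 + -6 = 104
  Event 7 (restock 28): 104 + 28 = 132
  Event 8 (return 1): 132 + 1 = 133
  Event 9 (sale 20): sell min(20,133)=20. stock: 133 - 20 = 113. total_sold = 38
  Event 10 (sale 9): sell min(9,113)=9. stock: 113 - 9 = 104. total_sold = 47
  Event 11 (sale 14): sell min(14,104)=14. stock: 104 - 14 = 90. total_sold = 61
  Event 12 (sale 20): sell min(20,90)=20. stock: 90 - 20 = 70. total_sold = 81
Final: stock = 70, total_sold = 81

Answer: 70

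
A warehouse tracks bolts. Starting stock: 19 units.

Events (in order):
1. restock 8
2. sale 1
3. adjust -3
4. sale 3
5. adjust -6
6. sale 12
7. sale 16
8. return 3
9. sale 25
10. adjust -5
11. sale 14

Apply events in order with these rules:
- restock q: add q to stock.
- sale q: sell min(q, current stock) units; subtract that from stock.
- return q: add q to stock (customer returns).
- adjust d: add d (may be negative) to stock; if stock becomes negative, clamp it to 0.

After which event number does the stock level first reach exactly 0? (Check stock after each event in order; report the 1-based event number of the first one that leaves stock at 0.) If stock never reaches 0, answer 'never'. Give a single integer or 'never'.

Processing events:
Start: stock = 19
  Event 1 (restock 8): 19 + 8 = 27
  Event 2 (sale 1): sell min(1,27)=1. stock: 27 - 1 = 26. total_sold = 1
  Event 3 (adjust -3): 26 + -3 = 23
  Event 4 (sale 3): sell min(3,23)=3. stock: 23 - 3 = 20. total_sold = 4
  Event 5 (adjust -6): 20 + -6 = 14
  Event 6 (sale 12): sell min(12,14)=12. stock: 14 - 12 = 2. total_sold = 16
  Event 7 (sale 16): sell min(16,2)=2. stock: 2 - 2 = 0. total_sold = 18
  Event 8 (return 3): 0 + 3 = 3
  Event 9 (sale 25): sell min(25,3)=3. stock: 3 - 3 = 0. total_sold = 21
  Event 10 (adjust -5): 0 + -5 = 0 (clamped to 0)
  Event 11 (sale 14): sell min(14,0)=0. stock: 0 - 0 = 0. total_sold = 21
Final: stock = 0, total_sold = 21

First zero at event 7.

Answer: 7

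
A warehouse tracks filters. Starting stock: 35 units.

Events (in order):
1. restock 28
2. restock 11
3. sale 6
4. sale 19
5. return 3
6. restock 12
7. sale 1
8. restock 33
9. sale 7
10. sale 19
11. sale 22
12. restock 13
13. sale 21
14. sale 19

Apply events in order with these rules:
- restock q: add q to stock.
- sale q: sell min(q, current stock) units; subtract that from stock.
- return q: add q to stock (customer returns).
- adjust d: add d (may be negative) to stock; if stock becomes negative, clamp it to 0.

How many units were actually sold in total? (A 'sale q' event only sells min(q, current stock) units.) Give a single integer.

Answer: 114

Derivation:
Processing events:
Start: stock = 35
  Event 1 (restock 28): 35 + 28 = 63
  Event 2 (restock 11): 63 + 11 = 74
  Event 3 (sale 6): sell min(6,74)=6. stock: 74 - 6 = 68. total_sold = 6
  Event 4 (sale 19): sell min(19,68)=19. stock: 68 - 19 = 49. total_sold = 25
  Event 5 (return 3): 49 + 3 = 52
  Event 6 (restock 12): 52 + 12 = 64
  Event 7 (sale 1): sell min(1,64)=1. stock: 64 - 1 = 63. total_sold = 26
  Event 8 (restock 33): 63 + 33 = 96
  Event 9 (sale 7): sell min(7,96)=7. stock: 96 - 7 = 89. total_sold = 33
  Event 10 (sale 19): sell min(19,89)=19. stock: 89 - 19 = 70. total_sold = 52
  Event 11 (sale 22): sell min(22,70)=22. stock: 70 - 22 = 48. total_sold = 74
  Event 12 (restock 13): 48 + 13 = 61
  Event 13 (sale 21): sell min(21,61)=21. stock: 61 - 21 = 40. total_sold = 95
  Event 14 (sale 19): sell min(19,40)=19. stock: 40 - 19 = 21. total_sold = 114
Final: stock = 21, total_sold = 114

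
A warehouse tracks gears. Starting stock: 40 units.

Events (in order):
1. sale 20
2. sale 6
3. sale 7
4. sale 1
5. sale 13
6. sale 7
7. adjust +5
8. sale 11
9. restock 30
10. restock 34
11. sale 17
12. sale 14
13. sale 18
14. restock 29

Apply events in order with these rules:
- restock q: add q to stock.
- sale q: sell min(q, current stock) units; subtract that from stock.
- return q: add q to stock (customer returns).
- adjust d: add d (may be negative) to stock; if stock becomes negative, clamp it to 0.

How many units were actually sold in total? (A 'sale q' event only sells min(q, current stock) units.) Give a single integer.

Answer: 94

Derivation:
Processing events:
Start: stock = 40
  Event 1 (sale 20): sell min(20,40)=20. stock: 40 - 20 = 20. total_sold = 20
  Event 2 (sale 6): sell min(6,20)=6. stock: 20 - 6 = 14. total_sold = 26
  Event 3 (sale 7): sell min(7,14)=7. stock: 14 - 7 = 7. total_sold = 33
  Event 4 (sale 1): sell min(1,7)=1. stock: 7 - 1 = 6. total_sold = 34
  Event 5 (sale 13): sell min(13,6)=6. stock: 6 - 6 = 0. total_sold = 40
  Event 6 (sale 7): sell min(7,0)=0. stock: 0 - 0 = 0. total_sold = 40
  Event 7 (adjust +5): 0 + 5 = 5
  Event 8 (sale 11): sell min(11,5)=5. stock: 5 - 5 = 0. total_sold = 45
  Event 9 (restock 30): 0 + 30 = 30
  Event 10 (restock 34): 30 + 34 = 64
  Event 11 (sale 17): sell min(17,64)=17. stock: 64 - 17 = 47. total_sold = 62
  Event 12 (sale 14): sell min(14,47)=14. stock: 47 - 14 = 33. total_sold = 76
  Event 13 (sale 18): sell min(18,33)=18. stock: 33 - 18 = 15. total_sold = 94
  Event 14 (restock 29): 15 + 29 = 44
Final: stock = 44, total_sold = 94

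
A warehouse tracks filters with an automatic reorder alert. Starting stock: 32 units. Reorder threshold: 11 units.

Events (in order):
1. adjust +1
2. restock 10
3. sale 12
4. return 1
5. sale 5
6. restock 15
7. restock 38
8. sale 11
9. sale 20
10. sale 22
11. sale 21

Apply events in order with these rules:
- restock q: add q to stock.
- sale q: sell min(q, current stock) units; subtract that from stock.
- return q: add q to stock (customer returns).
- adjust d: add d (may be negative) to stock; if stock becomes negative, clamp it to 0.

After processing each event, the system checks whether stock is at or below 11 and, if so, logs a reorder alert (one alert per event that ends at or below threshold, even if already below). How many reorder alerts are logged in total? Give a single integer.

Answer: 1

Derivation:
Processing events:
Start: stock = 32
  Event 1 (adjust +1): 32 + 1 = 33
  Event 2 (restock 10): 33 + 10 = 43
  Event 3 (sale 12): sell min(12,43)=12. stock: 43 - 12 = 31. total_sold = 12
  Event 4 (return 1): 31 + 1 = 32
  Event 5 (sale 5): sell min(5,32)=5. stock: 32 - 5 = 27. total_sold = 17
  Event 6 (restock 15): 27 + 15 = 42
  Event 7 (restock 38): 42 + 38 = 80
  Event 8 (sale 11): sell min(11,80)=11. stock: 80 - 11 = 69. total_sold = 28
  Event 9 (sale 20): sell min(20,69)=20. stock: 69 - 20 = 49. total_sold = 48
  Event 10 (sale 22): sell min(22,49)=22. stock: 49 - 22 = 27. total_sold = 70
  Event 11 (sale 21): sell min(21,27)=21. stock: 27 - 21 = 6. total_sold = 91
Final: stock = 6, total_sold = 91

Checking against threshold 11:
  After event 1: stock=33 > 11
  After event 2: stock=43 > 11
  After event 3: stock=31 > 11
  After event 4: stock=32 > 11
  After event 5: stock=27 > 11
  After event 6: stock=42 > 11
  After event 7: stock=80 > 11
  After event 8: stock=69 > 11
  After event 9: stock=49 > 11
  After event 10: stock=27 > 11
  After event 11: stock=6 <= 11 -> ALERT
Alert events: [11]. Count = 1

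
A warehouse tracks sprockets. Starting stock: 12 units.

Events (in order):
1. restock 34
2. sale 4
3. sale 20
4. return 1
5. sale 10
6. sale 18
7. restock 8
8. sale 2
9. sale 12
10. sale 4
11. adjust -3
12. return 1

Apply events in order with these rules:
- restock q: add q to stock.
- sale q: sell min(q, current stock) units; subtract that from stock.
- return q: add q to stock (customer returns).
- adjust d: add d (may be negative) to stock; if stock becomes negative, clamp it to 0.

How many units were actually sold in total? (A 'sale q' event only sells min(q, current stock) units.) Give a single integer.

Processing events:
Start: stock = 12
  Event 1 (restock 34): 12 + 34 = 46
  Event 2 (sale 4): sell min(4,46)=4. stock: 46 - 4 = 42. total_sold = 4
  Event 3 (sale 20): sell min(20,42)=20. stock: 42 - 20 = 22. total_sold = 24
  Event 4 (return 1): 22 + 1 = 23
  Event 5 (sale 10): sell min(10,23)=10. stock: 23 - 10 = 13. total_sold = 34
  Event 6 (sale 18): sell min(18,13)=13. stock: 13 - 13 = 0. total_sold = 47
  Event 7 (restock 8): 0 + 8 = 8
  Event 8 (sale 2): sell min(2,8)=2. stock: 8 - 2 = 6. total_sold = 49
  Event 9 (sale 12): sell min(12,6)=6. stock: 6 - 6 = 0. total_sold = 55
  Event 10 (sale 4): sell min(4,0)=0. stock: 0 - 0 = 0. total_sold = 55
  Event 11 (adjust -3): 0 + -3 = 0 (clamped to 0)
  Event 12 (return 1): 0 + 1 = 1
Final: stock = 1, total_sold = 55

Answer: 55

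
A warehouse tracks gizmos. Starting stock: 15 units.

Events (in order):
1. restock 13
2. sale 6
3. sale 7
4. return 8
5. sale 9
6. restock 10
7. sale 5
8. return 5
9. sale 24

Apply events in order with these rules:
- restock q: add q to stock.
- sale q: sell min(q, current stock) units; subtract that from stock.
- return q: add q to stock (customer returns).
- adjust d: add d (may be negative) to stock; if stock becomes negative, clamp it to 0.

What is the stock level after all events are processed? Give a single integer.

Processing events:
Start: stock = 15
  Event 1 (restock 13): 15 + 13 = 28
  Event 2 (sale 6): sell min(6,28)=6. stock: 28 - 6 = 22. total_sold = 6
  Event 3 (sale 7): sell min(7,22)=7. stock: 22 - 7 = 15. total_sold = 13
  Event 4 (return 8): 15 + 8 = 23
  Event 5 (sale 9): sell min(9,23)=9. stock: 23 - 9 = 14. total_sold = 22
  Event 6 (restock 10): 14 + 10 = 24
  Event 7 (sale 5): sell min(5,24)=5. stock: 24 - 5 = 19. total_sold = 27
  Event 8 (return 5): 19 + 5 = 24
  Event 9 (sale 24): sell min(24,24)=24. stock: 24 - 24 = 0. total_sold = 51
Final: stock = 0, total_sold = 51

Answer: 0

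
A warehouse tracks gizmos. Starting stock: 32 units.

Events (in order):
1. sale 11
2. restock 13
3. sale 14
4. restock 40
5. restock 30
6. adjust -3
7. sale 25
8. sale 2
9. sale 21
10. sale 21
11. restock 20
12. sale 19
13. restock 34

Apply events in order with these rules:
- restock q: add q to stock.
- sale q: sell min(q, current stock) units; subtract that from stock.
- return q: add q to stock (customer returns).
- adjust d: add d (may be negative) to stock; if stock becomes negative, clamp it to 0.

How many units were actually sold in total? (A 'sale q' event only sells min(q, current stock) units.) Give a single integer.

Answer: 113

Derivation:
Processing events:
Start: stock = 32
  Event 1 (sale 11): sell min(11,32)=11. stock: 32 - 11 = 21. total_sold = 11
  Event 2 (restock 13): 21 + 13 = 34
  Event 3 (sale 14): sell min(14,34)=14. stock: 34 - 14 = 20. total_sold = 25
  Event 4 (restock 40): 20 + 40 = 60
  Event 5 (restock 30): 60 + 30 = 90
  Event 6 (adjust -3): 90 + -3 = 87
  Event 7 (sale 25): sell min(25,87)=25. stock: 87 - 25 = 62. total_sold = 50
  Event 8 (sale 2): sell min(2,62)=2. stock: 62 - 2 = 60. total_sold = 52
  Event 9 (sale 21): sell min(21,60)=21. stock: 60 - 21 = 39. total_sold = 73
  Event 10 (sale 21): sell min(21,39)=21. stock: 39 - 21 = 18. total_sold = 94
  Event 11 (restock 20): 18 + 20 = 38
  Event 12 (sale 19): sell min(19,38)=19. stock: 38 - 19 = 19. total_sold = 113
  Event 13 (restock 34): 19 + 34 = 53
Final: stock = 53, total_sold = 113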